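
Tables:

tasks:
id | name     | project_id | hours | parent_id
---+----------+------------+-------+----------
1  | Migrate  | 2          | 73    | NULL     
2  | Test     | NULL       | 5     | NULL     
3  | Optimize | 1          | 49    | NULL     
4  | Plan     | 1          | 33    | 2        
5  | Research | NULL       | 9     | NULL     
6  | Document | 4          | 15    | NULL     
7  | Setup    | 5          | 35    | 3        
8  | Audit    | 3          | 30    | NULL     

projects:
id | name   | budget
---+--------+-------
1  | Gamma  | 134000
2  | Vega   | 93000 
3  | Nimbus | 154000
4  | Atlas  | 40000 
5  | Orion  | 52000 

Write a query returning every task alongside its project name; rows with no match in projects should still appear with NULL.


LEFT JOIN keeps every row from tasks (the left table); where project_id has no match in projects, the project columns become NULL. Walk through each task:
  - task 1 (Migrate): project_id=2 -> matches Vega
  - task 2 (Test): project_id=NULL, no match -> kept with NULL
  - task 3 (Optimize): project_id=1 -> matches Gamma
  - task 4 (Plan): project_id=1 -> matches Gamma
  - task 5 (Research): project_id=NULL, no match -> kept with NULL
  - task 6 (Document): project_id=4 -> matches Atlas
  - task 7 (Setup): project_id=5 -> matches Orion
  - task 8 (Audit): project_id=3 -> matches Nimbus
All 8 rows appear; 2 have NULL project.

SQL:
SELECT a.name, b.name AS project
FROM tasks a
LEFT JOIN projects b ON a.project_id = b.id

Result:
name     | project
---------+--------
Migrate  | Vega   
Test     | NULL   
Optimize | Gamma  
Plan     | Gamma  
Research | NULL   
Document | Atlas  
Setup    | Orion  
Audit    | Nimbus 


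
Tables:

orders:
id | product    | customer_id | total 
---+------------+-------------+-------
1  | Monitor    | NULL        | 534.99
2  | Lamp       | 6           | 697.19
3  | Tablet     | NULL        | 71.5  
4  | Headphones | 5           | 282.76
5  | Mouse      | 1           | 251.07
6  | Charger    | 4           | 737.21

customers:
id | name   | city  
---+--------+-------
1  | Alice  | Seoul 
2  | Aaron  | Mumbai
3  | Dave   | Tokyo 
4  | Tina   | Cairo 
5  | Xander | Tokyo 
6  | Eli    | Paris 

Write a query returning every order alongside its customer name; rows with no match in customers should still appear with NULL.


LEFT JOIN keeps every row from orders (the left table); where customer_id has no match in customers, the customer columns become NULL. Walk through each order:
  - order 1 (Monitor): customer_id=NULL, no match -> kept with NULL
  - order 2 (Lamp): customer_id=6 -> matches Eli
  - order 3 (Tablet): customer_id=NULL, no match -> kept with NULL
  - order 4 (Headphones): customer_id=5 -> matches Xander
  - order 5 (Mouse): customer_id=1 -> matches Alice
  - order 6 (Charger): customer_id=4 -> matches Tina
All 6 rows appear; 2 have NULL customer.

SQL:
SELECT a.product, b.name AS customer
FROM orders a
LEFT JOIN customers b ON a.customer_id = b.id

Result:
product    | customer
-----------+---------
Monitor    | NULL    
Lamp       | Eli     
Tablet     | NULL    
Headphones | Xander  
Mouse      | Alice   
Charger    | Tina    


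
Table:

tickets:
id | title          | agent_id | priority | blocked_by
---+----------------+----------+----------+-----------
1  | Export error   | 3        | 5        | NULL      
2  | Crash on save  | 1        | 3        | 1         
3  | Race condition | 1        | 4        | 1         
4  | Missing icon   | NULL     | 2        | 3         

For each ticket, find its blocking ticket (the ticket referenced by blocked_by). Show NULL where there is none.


This is a self-join: tickets is joined to a second copy of itself, matching each row's blocked_by to another row's id. Use LEFT JOIN so rows with blocked_by=NULL are kept.
  - ticket 1 (Export error): blocked_by=NULL -> NULL
  - ticket 2 (Crash on save): blocked_by=1 -> Export error
  - ticket 3 (Race condition): blocked_by=1 -> Export error
  - ticket 4 (Missing icon): blocked_by=3 -> Race condition

SQL:
SELECT a.title AS item, b.title AS blocked_by
FROM tickets a
LEFT JOIN tickets b ON a.blocked_by = b.id

Result:
item           | blocked_by    
---------------+---------------
Export error   | NULL          
Crash on save  | Export error  
Race condition | Export error  
Missing icon   | Race condition


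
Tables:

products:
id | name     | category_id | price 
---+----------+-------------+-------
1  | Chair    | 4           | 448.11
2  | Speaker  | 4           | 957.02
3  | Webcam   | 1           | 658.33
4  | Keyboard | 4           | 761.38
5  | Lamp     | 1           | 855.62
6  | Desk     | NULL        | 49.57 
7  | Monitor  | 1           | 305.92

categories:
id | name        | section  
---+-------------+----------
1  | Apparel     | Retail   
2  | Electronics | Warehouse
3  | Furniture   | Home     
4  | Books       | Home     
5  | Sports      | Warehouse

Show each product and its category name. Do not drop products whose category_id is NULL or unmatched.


LEFT JOIN keeps every row from products (the left table); where category_id has no match in categories, the category columns become NULL. Walk through each product:
  - product 1 (Chair): category_id=4 -> matches Books
  - product 2 (Speaker): category_id=4 -> matches Books
  - product 3 (Webcam): category_id=1 -> matches Apparel
  - product 4 (Keyboard): category_id=4 -> matches Books
  - product 5 (Lamp): category_id=1 -> matches Apparel
  - product 6 (Desk): category_id=NULL, no match -> kept with NULL
  - product 7 (Monitor): category_id=1 -> matches Apparel
All 7 rows appear; 1 has NULL category.

SQL:
SELECT a.name, b.name AS category
FROM products a
LEFT JOIN categories b ON a.category_id = b.id

Result:
name     | category
---------+---------
Chair    | Books   
Speaker  | Books   
Webcam   | Apparel 
Keyboard | Books   
Lamp     | Apparel 
Desk     | NULL    
Monitor  | Apparel 


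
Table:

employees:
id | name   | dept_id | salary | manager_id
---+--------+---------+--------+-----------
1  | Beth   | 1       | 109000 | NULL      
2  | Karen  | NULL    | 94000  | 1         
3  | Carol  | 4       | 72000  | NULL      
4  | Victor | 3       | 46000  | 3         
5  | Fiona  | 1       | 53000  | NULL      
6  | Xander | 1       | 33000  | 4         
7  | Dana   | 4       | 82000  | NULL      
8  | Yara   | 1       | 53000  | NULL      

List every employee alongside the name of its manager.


This is a self-join: employees is joined to a second copy of itself, matching each row's manager_id to another row's id. Use LEFT JOIN so rows with manager_id=NULL are kept.
  - employee 1 (Beth): manager_id=NULL -> NULL
  - employee 2 (Karen): manager_id=1 -> Beth
  - employee 3 (Carol): manager_id=NULL -> NULL
  - employee 4 (Victor): manager_id=3 -> Carol
  - employee 5 (Fiona): manager_id=NULL -> NULL
  - employee 6 (Xander): manager_id=4 -> Victor
  - employee 7 (Dana): manager_id=NULL -> NULL
  - employee 8 (Yara): manager_id=NULL -> NULL

SQL:
SELECT a.name AS item, b.name AS manager
FROM employees a
LEFT JOIN employees b ON a.manager_id = b.id

Result:
item   | manager
-------+--------
Beth   | NULL   
Karen  | Beth   
Carol  | NULL   
Victor | Carol  
Fiona  | NULL   
Xander | Victor 
Dana   | NULL   
Yara   | NULL   


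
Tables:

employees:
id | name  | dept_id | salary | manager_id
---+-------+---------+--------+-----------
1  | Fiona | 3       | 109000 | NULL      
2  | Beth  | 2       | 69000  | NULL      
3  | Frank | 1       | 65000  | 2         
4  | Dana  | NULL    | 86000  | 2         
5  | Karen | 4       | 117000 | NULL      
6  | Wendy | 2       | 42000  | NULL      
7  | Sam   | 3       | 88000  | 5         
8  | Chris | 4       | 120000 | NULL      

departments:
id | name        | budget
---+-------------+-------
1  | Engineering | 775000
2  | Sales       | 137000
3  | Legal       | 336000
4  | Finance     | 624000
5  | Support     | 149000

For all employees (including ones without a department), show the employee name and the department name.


LEFT JOIN keeps every row from employees (the left table); where dept_id has no match in departments, the department columns become NULL. Walk through each employee:
  - employee 1 (Fiona): dept_id=3 -> matches Legal
  - employee 2 (Beth): dept_id=2 -> matches Sales
  - employee 3 (Frank): dept_id=1 -> matches Engineering
  - employee 4 (Dana): dept_id=NULL, no match -> kept with NULL
  - employee 5 (Karen): dept_id=4 -> matches Finance
  - employee 6 (Wendy): dept_id=2 -> matches Sales
  - employee 7 (Sam): dept_id=3 -> matches Legal
  - employee 8 (Chris): dept_id=4 -> matches Finance
All 8 rows appear; 1 has NULL department.

SQL:
SELECT a.name, b.name AS department
FROM employees a
LEFT JOIN departments b ON a.dept_id = b.id

Result:
name  | department 
------+------------
Fiona | Legal      
Beth  | Sales      
Frank | Engineering
Dana  | NULL       
Karen | Finance    
Wendy | Sales      
Sam   | Legal      
Chris | Finance    


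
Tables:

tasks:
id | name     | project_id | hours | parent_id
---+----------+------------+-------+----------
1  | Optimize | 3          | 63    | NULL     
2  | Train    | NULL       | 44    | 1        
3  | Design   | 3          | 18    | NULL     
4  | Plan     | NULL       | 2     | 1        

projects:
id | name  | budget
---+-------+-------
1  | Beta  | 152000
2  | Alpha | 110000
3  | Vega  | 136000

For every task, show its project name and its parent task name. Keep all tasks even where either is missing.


Two LEFT JOINs from the same base table tasks: one to projects via project_id, one to tasks itself via parent_id. Both are LEFT so every task is preserved.
Match against projects:
  - task 1 (Optimize): project_id=3 -> matches Vega
  - task 2 (Train): project_id=NULL, no match -> kept with NULL
  - task 3 (Design): project_id=3 -> matches Vega
  - task 4 (Plan): project_id=NULL, no match -> kept with NULL
Match against tasks (self):
  - task 1 (Optimize): parent_id=NULL -> NULL
  - task 2 (Train): parent_id=1 -> Optimize
  - task 3 (Design): parent_id=NULL -> NULL
  - task 4 (Plan): parent_id=1 -> Optimize

SQL:
SELECT a.name, b.name AS project, c.name AS parent
FROM tasks a
LEFT JOIN projects b ON a.project_id = b.id
LEFT JOIN tasks c ON a.parent_id = c.id

Result:
name     | project | parent  
---------+---------+---------
Optimize | Vega    | NULL    
Train    | NULL    | Optimize
Design   | Vega    | NULL    
Plan     | NULL    | Optimize


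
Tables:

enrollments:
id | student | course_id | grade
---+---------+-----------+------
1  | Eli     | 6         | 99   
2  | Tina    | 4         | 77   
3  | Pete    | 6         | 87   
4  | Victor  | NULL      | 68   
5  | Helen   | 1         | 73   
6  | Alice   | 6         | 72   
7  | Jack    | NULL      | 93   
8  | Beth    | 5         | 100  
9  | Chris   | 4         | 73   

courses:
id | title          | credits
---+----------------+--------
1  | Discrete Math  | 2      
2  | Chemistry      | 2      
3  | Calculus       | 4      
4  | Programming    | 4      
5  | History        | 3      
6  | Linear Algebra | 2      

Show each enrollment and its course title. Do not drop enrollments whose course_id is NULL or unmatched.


LEFT JOIN keeps every row from enrollments (the left table); where course_id has no match in courses, the course columns become NULL. Walk through each enrollment:
  - enrollment 1 (Eli): course_id=6 -> matches Linear Algebra
  - enrollment 2 (Tina): course_id=4 -> matches Programming
  - enrollment 3 (Pete): course_id=6 -> matches Linear Algebra
  - enrollment 4 (Victor): course_id=NULL, no match -> kept with NULL
  - enrollment 5 (Helen): course_id=1 -> matches Discrete Math
  - enrollment 6 (Alice): course_id=6 -> matches Linear Algebra
  - enrollment 7 (Jack): course_id=NULL, no match -> kept with NULL
  - enrollment 8 (Beth): course_id=5 -> matches History
  - enrollment 9 (Chris): course_id=4 -> matches Programming
All 9 rows appear; 2 have NULL course.

SQL:
SELECT a.student, b.title AS course
FROM enrollments a
LEFT JOIN courses b ON a.course_id = b.id

Result:
student | course        
--------+---------------
Eli     | Linear Algebra
Tina    | Programming   
Pete    | Linear Algebra
Victor  | NULL          
Helen   | Discrete Math 
Alice   | Linear Algebra
Jack    | NULL          
Beth    | History       
Chris   | Programming   


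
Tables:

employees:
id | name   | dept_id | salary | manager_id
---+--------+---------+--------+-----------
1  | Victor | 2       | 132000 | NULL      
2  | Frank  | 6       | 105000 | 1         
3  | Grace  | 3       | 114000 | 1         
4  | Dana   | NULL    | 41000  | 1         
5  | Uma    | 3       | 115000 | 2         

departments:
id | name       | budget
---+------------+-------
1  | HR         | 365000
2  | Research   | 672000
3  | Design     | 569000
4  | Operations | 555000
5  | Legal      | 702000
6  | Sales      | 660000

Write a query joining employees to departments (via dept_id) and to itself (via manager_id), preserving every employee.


Two LEFT JOINs from the same base table employees: one to departments via dept_id, one to employees itself via manager_id. Both are LEFT so every employee is preserved.
Match against departments:
  - employee 1 (Victor): dept_id=2 -> matches Research
  - employee 2 (Frank): dept_id=6 -> matches Sales
  - employee 3 (Grace): dept_id=3 -> matches Design
  - employee 4 (Dana): dept_id=NULL, no match -> kept with NULL
  - employee 5 (Uma): dept_id=3 -> matches Design
Match against employees (self):
  - employee 1 (Victor): manager_id=NULL -> NULL
  - employee 2 (Frank): manager_id=1 -> Victor
  - employee 3 (Grace): manager_id=1 -> Victor
  - employee 4 (Dana): manager_id=1 -> Victor
  - employee 5 (Uma): manager_id=2 -> Frank

SQL:
SELECT a.name, b.name AS department, c.name AS manager
FROM employees a
LEFT JOIN departments b ON a.dept_id = b.id
LEFT JOIN employees c ON a.manager_id = c.id

Result:
name   | department | manager
-------+------------+--------
Victor | Research   | NULL   
Frank  | Sales      | Victor 
Grace  | Design     | Victor 
Dana   | NULL       | Victor 
Uma    | Design     | Frank  


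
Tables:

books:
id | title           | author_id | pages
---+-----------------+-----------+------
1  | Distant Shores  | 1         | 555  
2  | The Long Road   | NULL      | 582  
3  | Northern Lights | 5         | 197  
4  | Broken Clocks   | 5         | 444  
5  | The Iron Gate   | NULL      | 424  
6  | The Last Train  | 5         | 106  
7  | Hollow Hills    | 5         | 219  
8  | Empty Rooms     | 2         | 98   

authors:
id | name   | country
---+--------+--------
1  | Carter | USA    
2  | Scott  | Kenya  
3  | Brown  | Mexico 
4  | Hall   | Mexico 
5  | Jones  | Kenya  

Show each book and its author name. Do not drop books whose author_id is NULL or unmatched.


LEFT JOIN keeps every row from books (the left table); where author_id has no match in authors, the author columns become NULL. Walk through each book:
  - book 1 (Distant Shores): author_id=1 -> matches Carter
  - book 2 (The Long Road): author_id=NULL, no match -> kept with NULL
  - book 3 (Northern Lights): author_id=5 -> matches Jones
  - book 4 (Broken Clocks): author_id=5 -> matches Jones
  - book 5 (The Iron Gate): author_id=NULL, no match -> kept with NULL
  - book 6 (The Last Train): author_id=5 -> matches Jones
  - book 7 (Hollow Hills): author_id=5 -> matches Jones
  - book 8 (Empty Rooms): author_id=2 -> matches Scott
All 8 rows appear; 2 have NULL author.

SQL:
SELECT a.title, b.name AS author
FROM books a
LEFT JOIN authors b ON a.author_id = b.id

Result:
title           | author
----------------+-------
Distant Shores  | Carter
The Long Road   | NULL  
Northern Lights | Jones 
Broken Clocks   | Jones 
The Iron Gate   | NULL  
The Last Train  | Jones 
Hollow Hills    | Jones 
Empty Rooms     | Scott 


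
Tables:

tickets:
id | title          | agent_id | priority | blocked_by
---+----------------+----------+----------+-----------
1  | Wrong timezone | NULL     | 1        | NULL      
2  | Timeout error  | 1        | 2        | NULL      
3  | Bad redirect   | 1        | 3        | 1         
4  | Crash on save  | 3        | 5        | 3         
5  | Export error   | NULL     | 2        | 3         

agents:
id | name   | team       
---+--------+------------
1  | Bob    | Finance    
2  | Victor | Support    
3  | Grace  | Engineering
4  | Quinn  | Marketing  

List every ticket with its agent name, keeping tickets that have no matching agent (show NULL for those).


LEFT JOIN keeps every row from tickets (the left table); where agent_id has no match in agents, the agent columns become NULL. Walk through each ticket:
  - ticket 1 (Wrong timezone): agent_id=NULL, no match -> kept with NULL
  - ticket 2 (Timeout error): agent_id=1 -> matches Bob
  - ticket 3 (Bad redirect): agent_id=1 -> matches Bob
  - ticket 4 (Crash on save): agent_id=3 -> matches Grace
  - ticket 5 (Export error): agent_id=NULL, no match -> kept with NULL
All 5 rows appear; 2 have NULL agent.

SQL:
SELECT a.title, b.name AS agent
FROM tickets a
LEFT JOIN agents b ON a.agent_id = b.id

Result:
title          | agent
---------------+------
Wrong timezone | NULL 
Timeout error  | Bob  
Bad redirect   | Bob  
Crash on save  | Grace
Export error   | NULL 


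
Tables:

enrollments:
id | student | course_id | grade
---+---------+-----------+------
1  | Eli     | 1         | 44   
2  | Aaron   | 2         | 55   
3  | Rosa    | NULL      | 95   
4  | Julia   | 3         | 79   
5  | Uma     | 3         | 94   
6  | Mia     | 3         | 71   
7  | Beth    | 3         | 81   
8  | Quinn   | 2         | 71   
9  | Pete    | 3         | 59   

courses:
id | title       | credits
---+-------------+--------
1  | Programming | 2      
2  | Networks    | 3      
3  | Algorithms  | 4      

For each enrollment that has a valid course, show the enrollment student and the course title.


INNER JOIN keeps only enrollments rows whose course_id matches an id in courses. Walk through each enrollment:
  - enrollment 1 (Eli): course_id=1 -> matches Programming
  - enrollment 2 (Aaron): course_id=2 -> matches Networks
  - enrollment 3 (Rosa): course_id=NULL, no match -> dropped
  - enrollment 4 (Julia): course_id=3 -> matches Algorithms
  - enrollment 5 (Uma): course_id=3 -> matches Algorithms
  - enrollment 6 (Mia): course_id=3 -> matches Algorithms
  - enrollment 7 (Beth): course_id=3 -> matches Algorithms
  - enrollment 8 (Quinn): course_id=2 -> matches Networks
  - enrollment 9 (Pete): course_id=3 -> matches Algorithms
So 1 of 9 rows is dropped.

SQL:
SELECT a.student, b.title AS course
FROM enrollments a
INNER JOIN courses b ON a.course_id = b.id

Result:
student | course     
--------+------------
Eli     | Programming
Aaron   | Networks   
Julia   | Algorithms 
Uma     | Algorithms 
Mia     | Algorithms 
Beth    | Algorithms 
Quinn   | Networks   
Pete    | Algorithms 


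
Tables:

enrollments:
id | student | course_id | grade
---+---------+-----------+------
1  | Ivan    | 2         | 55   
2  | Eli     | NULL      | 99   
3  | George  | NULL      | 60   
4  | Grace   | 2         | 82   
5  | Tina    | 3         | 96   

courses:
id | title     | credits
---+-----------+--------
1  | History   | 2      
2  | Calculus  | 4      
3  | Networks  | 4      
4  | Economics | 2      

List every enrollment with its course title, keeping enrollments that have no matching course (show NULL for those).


LEFT JOIN keeps every row from enrollments (the left table); where course_id has no match in courses, the course columns become NULL. Walk through each enrollment:
  - enrollment 1 (Ivan): course_id=2 -> matches Calculus
  - enrollment 2 (Eli): course_id=NULL, no match -> kept with NULL
  - enrollment 3 (George): course_id=NULL, no match -> kept with NULL
  - enrollment 4 (Grace): course_id=2 -> matches Calculus
  - enrollment 5 (Tina): course_id=3 -> matches Networks
All 5 rows appear; 2 have NULL course.

SQL:
SELECT a.student, b.title AS course
FROM enrollments a
LEFT JOIN courses b ON a.course_id = b.id

Result:
student | course  
--------+---------
Ivan    | Calculus
Eli     | NULL    
George  | NULL    
Grace   | Calculus
Tina    | Networks


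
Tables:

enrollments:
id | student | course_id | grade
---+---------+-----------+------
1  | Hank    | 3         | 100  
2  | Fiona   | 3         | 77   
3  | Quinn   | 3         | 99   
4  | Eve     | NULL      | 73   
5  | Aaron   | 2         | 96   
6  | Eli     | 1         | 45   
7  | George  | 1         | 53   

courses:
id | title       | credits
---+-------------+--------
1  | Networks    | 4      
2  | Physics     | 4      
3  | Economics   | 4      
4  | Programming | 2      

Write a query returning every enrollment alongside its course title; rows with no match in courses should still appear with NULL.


LEFT JOIN keeps every row from enrollments (the left table); where course_id has no match in courses, the course columns become NULL. Walk through each enrollment:
  - enrollment 1 (Hank): course_id=3 -> matches Economics
  - enrollment 2 (Fiona): course_id=3 -> matches Economics
  - enrollment 3 (Quinn): course_id=3 -> matches Economics
  - enrollment 4 (Eve): course_id=NULL, no match -> kept with NULL
  - enrollment 5 (Aaron): course_id=2 -> matches Physics
  - enrollment 6 (Eli): course_id=1 -> matches Networks
  - enrollment 7 (George): course_id=1 -> matches Networks
All 7 rows appear; 1 has NULL course.

SQL:
SELECT a.student, b.title AS course
FROM enrollments a
LEFT JOIN courses b ON a.course_id = b.id

Result:
student | course   
--------+----------
Hank    | Economics
Fiona   | Economics
Quinn   | Economics
Eve     | NULL     
Aaron   | Physics  
Eli     | Networks 
George  | Networks 


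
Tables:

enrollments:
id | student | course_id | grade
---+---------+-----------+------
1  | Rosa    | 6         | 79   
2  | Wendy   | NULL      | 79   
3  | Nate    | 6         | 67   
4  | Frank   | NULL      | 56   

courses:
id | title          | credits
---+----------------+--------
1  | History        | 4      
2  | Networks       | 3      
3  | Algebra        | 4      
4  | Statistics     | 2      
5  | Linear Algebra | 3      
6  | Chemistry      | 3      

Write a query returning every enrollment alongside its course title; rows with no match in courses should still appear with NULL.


LEFT JOIN keeps every row from enrollments (the left table); where course_id has no match in courses, the course columns become NULL. Walk through each enrollment:
  - enrollment 1 (Rosa): course_id=6 -> matches Chemistry
  - enrollment 2 (Wendy): course_id=NULL, no match -> kept with NULL
  - enrollment 3 (Nate): course_id=6 -> matches Chemistry
  - enrollment 4 (Frank): course_id=NULL, no match -> kept with NULL
All 4 rows appear; 2 have NULL course.

SQL:
SELECT a.student, b.title AS course
FROM enrollments a
LEFT JOIN courses b ON a.course_id = b.id

Result:
student | course   
--------+----------
Rosa    | Chemistry
Wendy   | NULL     
Nate    | Chemistry
Frank   | NULL     


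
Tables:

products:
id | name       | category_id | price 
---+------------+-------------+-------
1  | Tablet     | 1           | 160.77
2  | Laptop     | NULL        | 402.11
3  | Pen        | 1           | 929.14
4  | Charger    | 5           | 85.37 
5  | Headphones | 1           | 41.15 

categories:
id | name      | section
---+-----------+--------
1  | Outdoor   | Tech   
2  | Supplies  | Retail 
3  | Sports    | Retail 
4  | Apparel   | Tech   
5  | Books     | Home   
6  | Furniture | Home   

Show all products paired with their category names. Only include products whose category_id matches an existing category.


INNER JOIN keeps only products rows whose category_id matches an id in categories. Walk through each product:
  - product 1 (Tablet): category_id=1 -> matches Outdoor
  - product 2 (Laptop): category_id=NULL, no match -> dropped
  - product 3 (Pen): category_id=1 -> matches Outdoor
  - product 4 (Charger): category_id=5 -> matches Books
  - product 5 (Headphones): category_id=1 -> matches Outdoor
So 1 of 5 rows is dropped.

SQL:
SELECT a.name, b.name AS category
FROM products a
INNER JOIN categories b ON a.category_id = b.id

Result:
name       | category
-----------+---------
Tablet     | Outdoor 
Pen        | Outdoor 
Charger    | Books   
Headphones | Outdoor 


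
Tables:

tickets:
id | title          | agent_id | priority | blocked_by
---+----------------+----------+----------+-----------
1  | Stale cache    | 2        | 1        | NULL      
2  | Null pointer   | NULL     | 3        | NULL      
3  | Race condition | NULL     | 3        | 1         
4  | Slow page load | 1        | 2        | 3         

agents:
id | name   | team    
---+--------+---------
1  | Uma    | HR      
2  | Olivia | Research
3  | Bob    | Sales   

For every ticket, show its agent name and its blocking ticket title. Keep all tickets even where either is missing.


Two LEFT JOINs from the same base table tickets: one to agents via agent_id, one to tickets itself via blocked_by. Both are LEFT so every ticket is preserved.
Match against agents:
  - ticket 1 (Stale cache): agent_id=2 -> matches Olivia
  - ticket 2 (Null pointer): agent_id=NULL, no match -> kept with NULL
  - ticket 3 (Race condition): agent_id=NULL, no match -> kept with NULL
  - ticket 4 (Slow page load): agent_id=1 -> matches Uma
Match against tickets (self):
  - ticket 1 (Stale cache): blocked_by=NULL -> NULL
  - ticket 2 (Null pointer): blocked_by=NULL -> NULL
  - ticket 3 (Race condition): blocked_by=1 -> Stale cache
  - ticket 4 (Slow page load): blocked_by=3 -> Race condition

SQL:
SELECT a.title, b.name AS agent, c.title AS blocked_by
FROM tickets a
LEFT JOIN agents b ON a.agent_id = b.id
LEFT JOIN tickets c ON a.blocked_by = c.id

Result:
title          | agent  | blocked_by    
---------------+--------+---------------
Stale cache    | Olivia | NULL          
Null pointer   | NULL   | NULL          
Race condition | NULL   | Stale cache   
Slow page load | Uma    | Race condition


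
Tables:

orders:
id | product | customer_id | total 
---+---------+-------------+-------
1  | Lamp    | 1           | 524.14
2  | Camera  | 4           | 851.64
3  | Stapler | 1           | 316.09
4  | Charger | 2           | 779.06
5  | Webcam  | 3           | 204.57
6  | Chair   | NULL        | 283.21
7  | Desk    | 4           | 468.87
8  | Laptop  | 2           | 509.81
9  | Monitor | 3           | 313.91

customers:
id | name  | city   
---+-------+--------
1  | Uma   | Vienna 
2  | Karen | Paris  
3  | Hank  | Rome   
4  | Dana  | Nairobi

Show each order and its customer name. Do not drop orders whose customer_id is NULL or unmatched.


LEFT JOIN keeps every row from orders (the left table); where customer_id has no match in customers, the customer columns become NULL. Walk through each order:
  - order 1 (Lamp): customer_id=1 -> matches Uma
  - order 2 (Camera): customer_id=4 -> matches Dana
  - order 3 (Stapler): customer_id=1 -> matches Uma
  - order 4 (Charger): customer_id=2 -> matches Karen
  - order 5 (Webcam): customer_id=3 -> matches Hank
  - order 6 (Chair): customer_id=NULL, no match -> kept with NULL
  - order 7 (Desk): customer_id=4 -> matches Dana
  - order 8 (Laptop): customer_id=2 -> matches Karen
  - order 9 (Monitor): customer_id=3 -> matches Hank
All 9 rows appear; 1 has NULL customer.

SQL:
SELECT a.product, b.name AS customer
FROM orders a
LEFT JOIN customers b ON a.customer_id = b.id

Result:
product | customer
--------+---------
Lamp    | Uma     
Camera  | Dana    
Stapler | Uma     
Charger | Karen   
Webcam  | Hank    
Chair   | NULL    
Desk    | Dana    
Laptop  | Karen   
Monitor | Hank    


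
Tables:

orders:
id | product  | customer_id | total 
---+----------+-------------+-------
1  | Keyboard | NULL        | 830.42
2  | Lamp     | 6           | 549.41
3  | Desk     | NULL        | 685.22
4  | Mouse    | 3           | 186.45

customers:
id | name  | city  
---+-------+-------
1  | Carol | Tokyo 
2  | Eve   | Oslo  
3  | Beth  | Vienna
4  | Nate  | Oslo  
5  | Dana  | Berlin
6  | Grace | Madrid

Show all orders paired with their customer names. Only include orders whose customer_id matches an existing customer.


INNER JOIN keeps only orders rows whose customer_id matches an id in customers. Walk through each order:
  - order 1 (Keyboard): customer_id=NULL, no match -> dropped
  - order 2 (Lamp): customer_id=6 -> matches Grace
  - order 3 (Desk): customer_id=NULL, no match -> dropped
  - order 4 (Mouse): customer_id=3 -> matches Beth
So 2 of 4 rows are dropped.

SQL:
SELECT a.product, b.name AS customer
FROM orders a
INNER JOIN customers b ON a.customer_id = b.id

Result:
product | customer
--------+---------
Lamp    | Grace   
Mouse   | Beth    


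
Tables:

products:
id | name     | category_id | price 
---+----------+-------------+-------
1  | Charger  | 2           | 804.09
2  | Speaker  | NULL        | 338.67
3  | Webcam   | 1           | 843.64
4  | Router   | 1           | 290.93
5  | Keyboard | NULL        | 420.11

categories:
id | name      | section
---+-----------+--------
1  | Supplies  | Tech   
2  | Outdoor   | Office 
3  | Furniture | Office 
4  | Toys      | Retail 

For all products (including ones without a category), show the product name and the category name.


LEFT JOIN keeps every row from products (the left table); where category_id has no match in categories, the category columns become NULL. Walk through each product:
  - product 1 (Charger): category_id=2 -> matches Outdoor
  - product 2 (Speaker): category_id=NULL, no match -> kept with NULL
  - product 3 (Webcam): category_id=1 -> matches Supplies
  - product 4 (Router): category_id=1 -> matches Supplies
  - product 5 (Keyboard): category_id=NULL, no match -> kept with NULL
All 5 rows appear; 2 have NULL category.

SQL:
SELECT a.name, b.name AS category
FROM products a
LEFT JOIN categories b ON a.category_id = b.id

Result:
name     | category
---------+---------
Charger  | Outdoor 
Speaker  | NULL    
Webcam   | Supplies
Router   | Supplies
Keyboard | NULL    


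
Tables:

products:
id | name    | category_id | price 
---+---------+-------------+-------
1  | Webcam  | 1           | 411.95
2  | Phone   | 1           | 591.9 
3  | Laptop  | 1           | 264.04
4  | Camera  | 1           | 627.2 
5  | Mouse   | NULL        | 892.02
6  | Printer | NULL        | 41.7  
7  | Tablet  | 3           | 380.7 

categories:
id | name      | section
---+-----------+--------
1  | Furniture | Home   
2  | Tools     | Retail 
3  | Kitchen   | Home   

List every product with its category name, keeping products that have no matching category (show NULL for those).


LEFT JOIN keeps every row from products (the left table); where category_id has no match in categories, the category columns become NULL. Walk through each product:
  - product 1 (Webcam): category_id=1 -> matches Furniture
  - product 2 (Phone): category_id=1 -> matches Furniture
  - product 3 (Laptop): category_id=1 -> matches Furniture
  - product 4 (Camera): category_id=1 -> matches Furniture
  - product 5 (Mouse): category_id=NULL, no match -> kept with NULL
  - product 6 (Printer): category_id=NULL, no match -> kept with NULL
  - product 7 (Tablet): category_id=3 -> matches Kitchen
All 7 rows appear; 2 have NULL category.

SQL:
SELECT a.name, b.name AS category
FROM products a
LEFT JOIN categories b ON a.category_id = b.id

Result:
name    | category 
--------+----------
Webcam  | Furniture
Phone   | Furniture
Laptop  | Furniture
Camera  | Furniture
Mouse   | NULL     
Printer | NULL     
Tablet  | Kitchen  


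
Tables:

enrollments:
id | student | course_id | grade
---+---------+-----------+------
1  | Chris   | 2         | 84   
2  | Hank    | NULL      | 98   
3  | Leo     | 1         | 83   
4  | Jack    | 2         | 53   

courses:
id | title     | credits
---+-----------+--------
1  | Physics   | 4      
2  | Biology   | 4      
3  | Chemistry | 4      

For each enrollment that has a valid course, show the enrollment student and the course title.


INNER JOIN keeps only enrollments rows whose course_id matches an id in courses. Walk through each enrollment:
  - enrollment 1 (Chris): course_id=2 -> matches Biology
  - enrollment 2 (Hank): course_id=NULL, no match -> dropped
  - enrollment 3 (Leo): course_id=1 -> matches Physics
  - enrollment 4 (Jack): course_id=2 -> matches Biology
So 1 of 4 rows is dropped.

SQL:
SELECT a.student, b.title AS course
FROM enrollments a
INNER JOIN courses b ON a.course_id = b.id

Result:
student | course 
--------+--------
Chris   | Biology
Leo     | Physics
Jack    | Biology


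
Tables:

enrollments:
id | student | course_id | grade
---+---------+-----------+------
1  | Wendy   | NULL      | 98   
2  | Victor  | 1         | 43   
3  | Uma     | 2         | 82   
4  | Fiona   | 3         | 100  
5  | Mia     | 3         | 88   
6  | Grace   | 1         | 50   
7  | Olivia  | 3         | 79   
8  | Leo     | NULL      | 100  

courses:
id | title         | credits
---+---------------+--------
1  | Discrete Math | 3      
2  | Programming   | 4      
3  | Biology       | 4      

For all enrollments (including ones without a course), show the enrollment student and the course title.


LEFT JOIN keeps every row from enrollments (the left table); where course_id has no match in courses, the course columns become NULL. Walk through each enrollment:
  - enrollment 1 (Wendy): course_id=NULL, no match -> kept with NULL
  - enrollment 2 (Victor): course_id=1 -> matches Discrete Math
  - enrollment 3 (Uma): course_id=2 -> matches Programming
  - enrollment 4 (Fiona): course_id=3 -> matches Biology
  - enrollment 5 (Mia): course_id=3 -> matches Biology
  - enrollment 6 (Grace): course_id=1 -> matches Discrete Math
  - enrollment 7 (Olivia): course_id=3 -> matches Biology
  - enrollment 8 (Leo): course_id=NULL, no match -> kept with NULL
All 8 rows appear; 2 have NULL course.

SQL:
SELECT a.student, b.title AS course
FROM enrollments a
LEFT JOIN courses b ON a.course_id = b.id

Result:
student | course       
--------+--------------
Wendy   | NULL         
Victor  | Discrete Math
Uma     | Programming  
Fiona   | Biology      
Mia     | Biology      
Grace   | Discrete Math
Olivia  | Biology      
Leo     | NULL         


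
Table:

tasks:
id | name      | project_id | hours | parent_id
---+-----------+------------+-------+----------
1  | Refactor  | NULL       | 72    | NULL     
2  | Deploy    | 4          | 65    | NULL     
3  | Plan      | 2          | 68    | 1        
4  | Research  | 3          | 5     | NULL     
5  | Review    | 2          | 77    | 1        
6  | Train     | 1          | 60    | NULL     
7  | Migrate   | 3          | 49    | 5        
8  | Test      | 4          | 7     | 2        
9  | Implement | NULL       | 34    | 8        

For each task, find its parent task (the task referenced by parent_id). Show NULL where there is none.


This is a self-join: tasks is joined to a second copy of itself, matching each row's parent_id to another row's id. Use LEFT JOIN so rows with parent_id=NULL are kept.
  - task 1 (Refactor): parent_id=NULL -> NULL
  - task 2 (Deploy): parent_id=NULL -> NULL
  - task 3 (Plan): parent_id=1 -> Refactor
  - task 4 (Research): parent_id=NULL -> NULL
  - task 5 (Review): parent_id=1 -> Refactor
  - task 6 (Train): parent_id=NULL -> NULL
  - task 7 (Migrate): parent_id=5 -> Review
  - task 8 (Test): parent_id=2 -> Deploy
  - task 9 (Implement): parent_id=8 -> Test

SQL:
SELECT a.name AS item, b.name AS parent
FROM tasks a
LEFT JOIN tasks b ON a.parent_id = b.id

Result:
item      | parent  
----------+---------
Refactor  | NULL    
Deploy    | NULL    
Plan      | Refactor
Research  | NULL    
Review    | Refactor
Train     | NULL    
Migrate   | Review  
Test      | Deploy  
Implement | Test    


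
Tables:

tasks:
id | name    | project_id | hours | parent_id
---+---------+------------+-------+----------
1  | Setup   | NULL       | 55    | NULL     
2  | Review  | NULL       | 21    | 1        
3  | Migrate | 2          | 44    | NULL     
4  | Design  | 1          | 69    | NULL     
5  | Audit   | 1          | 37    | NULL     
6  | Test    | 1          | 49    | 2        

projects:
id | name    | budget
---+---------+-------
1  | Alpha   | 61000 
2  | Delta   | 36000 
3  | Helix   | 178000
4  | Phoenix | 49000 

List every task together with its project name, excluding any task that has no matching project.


INNER JOIN keeps only tasks rows whose project_id matches an id in projects. Walk through each task:
  - task 1 (Setup): project_id=NULL, no match -> dropped
  - task 2 (Review): project_id=NULL, no match -> dropped
  - task 3 (Migrate): project_id=2 -> matches Delta
  - task 4 (Design): project_id=1 -> matches Alpha
  - task 5 (Audit): project_id=1 -> matches Alpha
  - task 6 (Test): project_id=1 -> matches Alpha
So 2 of 6 rows are dropped.

SQL:
SELECT a.name, b.name AS project
FROM tasks a
INNER JOIN projects b ON a.project_id = b.id

Result:
name    | project
--------+--------
Migrate | Delta  
Design  | Alpha  
Audit   | Alpha  
Test    | Alpha  


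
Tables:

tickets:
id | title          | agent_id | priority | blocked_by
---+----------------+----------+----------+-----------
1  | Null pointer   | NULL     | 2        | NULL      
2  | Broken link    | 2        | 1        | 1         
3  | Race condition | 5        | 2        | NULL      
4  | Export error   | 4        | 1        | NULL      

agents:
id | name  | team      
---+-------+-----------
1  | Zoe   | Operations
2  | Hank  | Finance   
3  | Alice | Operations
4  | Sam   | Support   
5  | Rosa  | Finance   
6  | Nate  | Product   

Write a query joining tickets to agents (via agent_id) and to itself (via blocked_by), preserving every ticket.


Two LEFT JOINs from the same base table tickets: one to agents via agent_id, one to tickets itself via blocked_by. Both are LEFT so every ticket is preserved.
Match against agents:
  - ticket 1 (Null pointer): agent_id=NULL, no match -> kept with NULL
  - ticket 2 (Broken link): agent_id=2 -> matches Hank
  - ticket 3 (Race condition): agent_id=5 -> matches Rosa
  - ticket 4 (Export error): agent_id=4 -> matches Sam
Match against tickets (self):
  - ticket 1 (Null pointer): blocked_by=NULL -> NULL
  - ticket 2 (Broken link): blocked_by=1 -> Null pointer
  - ticket 3 (Race condition): blocked_by=NULL -> NULL
  - ticket 4 (Export error): blocked_by=NULL -> NULL

SQL:
SELECT a.title, b.name AS agent, c.title AS blocked_by
FROM tickets a
LEFT JOIN agents b ON a.agent_id = b.id
LEFT JOIN tickets c ON a.blocked_by = c.id

Result:
title          | agent | blocked_by  
---------------+-------+-------------
Null pointer   | NULL  | NULL        
Broken link    | Hank  | Null pointer
Race condition | Rosa  | NULL        
Export error   | Sam   | NULL        


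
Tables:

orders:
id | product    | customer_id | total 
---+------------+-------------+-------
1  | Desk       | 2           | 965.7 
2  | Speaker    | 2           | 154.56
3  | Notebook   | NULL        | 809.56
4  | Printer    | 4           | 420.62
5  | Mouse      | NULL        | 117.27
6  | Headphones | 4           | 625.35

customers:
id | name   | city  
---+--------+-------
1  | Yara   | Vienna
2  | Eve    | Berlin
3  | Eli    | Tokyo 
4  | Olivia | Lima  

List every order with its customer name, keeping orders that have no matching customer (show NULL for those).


LEFT JOIN keeps every row from orders (the left table); where customer_id has no match in customers, the customer columns become NULL. Walk through each order:
  - order 1 (Desk): customer_id=2 -> matches Eve
  - order 2 (Speaker): customer_id=2 -> matches Eve
  - order 3 (Notebook): customer_id=NULL, no match -> kept with NULL
  - order 4 (Printer): customer_id=4 -> matches Olivia
  - order 5 (Mouse): customer_id=NULL, no match -> kept with NULL
  - order 6 (Headphones): customer_id=4 -> matches Olivia
All 6 rows appear; 2 have NULL customer.

SQL:
SELECT a.product, b.name AS customer
FROM orders a
LEFT JOIN customers b ON a.customer_id = b.id

Result:
product    | customer
-----------+---------
Desk       | Eve     
Speaker    | Eve     
Notebook   | NULL    
Printer    | Olivia  
Mouse      | NULL    
Headphones | Olivia  


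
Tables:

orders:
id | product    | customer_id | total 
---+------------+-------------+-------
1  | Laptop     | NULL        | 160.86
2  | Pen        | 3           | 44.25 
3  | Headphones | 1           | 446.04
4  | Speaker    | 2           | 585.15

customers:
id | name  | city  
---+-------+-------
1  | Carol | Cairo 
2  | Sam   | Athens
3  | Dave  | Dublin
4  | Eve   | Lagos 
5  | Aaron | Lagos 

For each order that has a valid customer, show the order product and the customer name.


INNER JOIN keeps only orders rows whose customer_id matches an id in customers. Walk through each order:
  - order 1 (Laptop): customer_id=NULL, no match -> dropped
  - order 2 (Pen): customer_id=3 -> matches Dave
  - order 3 (Headphones): customer_id=1 -> matches Carol
  - order 4 (Speaker): customer_id=2 -> matches Sam
So 1 of 4 rows is dropped.

SQL:
SELECT a.product, b.name AS customer
FROM orders a
INNER JOIN customers b ON a.customer_id = b.id

Result:
product    | customer
-----------+---------
Pen        | Dave    
Headphones | Carol   
Speaker    | Sam     
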